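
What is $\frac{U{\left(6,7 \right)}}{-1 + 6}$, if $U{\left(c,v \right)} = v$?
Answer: $\frac{7}{5} \approx 1.4$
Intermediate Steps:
$\frac{U{\left(6,7 \right)}}{-1 + 6} = \frac{1}{-1 + 6} \cdot 7 = \frac{1}{5} \cdot 7 = \frac{7}{5}$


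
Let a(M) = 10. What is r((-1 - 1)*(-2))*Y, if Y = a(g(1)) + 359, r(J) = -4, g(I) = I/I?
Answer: -1476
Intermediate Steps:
g(I) = 1
Y = 369 (Y = 10 + 359 = 369)
r((-1 - 1)*(-2))*Y = -4*369 = -1476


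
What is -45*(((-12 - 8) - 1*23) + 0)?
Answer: 1935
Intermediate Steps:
-45*(((-12 - 8) - 1*23) + 0) = -45*((-20 - 23) + 0) = -45*(-43 + 0) = -45*(-43) = 1935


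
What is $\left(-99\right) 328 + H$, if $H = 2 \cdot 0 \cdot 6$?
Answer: $-32472$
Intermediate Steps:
$H = 0$ ($H = 0 \cdot 6 = 0$)
$\left(-99\right) 328 + H = \left(-99\right) 328 + 0 = -32472 + 0 = -32472$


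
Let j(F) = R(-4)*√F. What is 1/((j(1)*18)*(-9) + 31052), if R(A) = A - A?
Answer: 1/31052 ≈ 3.2204e-5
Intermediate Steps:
R(A) = 0
j(F) = 0 (j(F) = 0*√F = 0)
1/((j(1)*18)*(-9) + 31052) = 1/((0*18)*(-9) + 31052) = 1/(0*(-9) + 31052) = 1/(0 + 31052) = 1/31052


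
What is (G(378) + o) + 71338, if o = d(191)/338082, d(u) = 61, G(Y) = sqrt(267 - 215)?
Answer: 24118093777/338082 + 2*sqrt(13) ≈ 71345.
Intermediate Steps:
G(Y) = 2*sqrt(13) (G(Y) = sqrt(52) = 2*sqrt(13))
o = 61/338082 ≈ 0.00018043
(G(378) + o) + 71338 = (2*sqrt(13) + 61/338082) + 71338 = (61/338082 + 2*sqrt(13)) + 71338 = 24118093777/338082 + 2*sqrt(13)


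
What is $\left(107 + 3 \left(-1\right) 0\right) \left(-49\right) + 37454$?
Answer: $32211$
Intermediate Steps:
$\left(107 + 3 \left(-1\right) 0\right) \left(-49\right) + 37454 = \left(107 - 0\right) \left(-49\right) + 37454 = \left(107 + 0\right) \left(-49\right) + 37454 = 107 \left(-49\right) + 37454 = -5243 + 37454 = 32211$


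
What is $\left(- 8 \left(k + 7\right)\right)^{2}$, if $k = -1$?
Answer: $2304$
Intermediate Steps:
$\left(- 8 \left(k + 7\right)\right)^{2} = \left(- 8 \left(-1 + 7\right)\right)^{2} = \left(\left(-8\right) 6\right)^{2} = \left(-48\right)^{2} = 2304$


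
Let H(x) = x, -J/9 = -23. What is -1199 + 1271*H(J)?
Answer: 261898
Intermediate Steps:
J = 207 (J = -9*(-23) = 207)
-1199 + 1271*H(J) = -1199 + 1271*207 = -1199 + 263097 = 261898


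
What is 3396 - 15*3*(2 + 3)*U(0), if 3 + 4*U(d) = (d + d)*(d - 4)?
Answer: 14259/4 ≈ 3564.8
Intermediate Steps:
U(d) = -3/4 + d*(-4 + d)/2 (U(d) = -3/4 + ((d + d)*(d - 4))/4 = -3/4 + ((2*d)*(-4 + d))/4 = -3/4 + (2*d*(-4 + d))/4 = -3/4 + d*(-4 + d)/2)
3396 - 15*3*(2 + 3)*U(0) = 3396 - 15*3*(2 + 3)*(-3/4 + (1/2)*0**2 - 2*0) = 3396 - 45*5*(-3/4 + (1/2)*0 + 0) = 3396 - 45*5*(-3/4 + 0 + 0) = 3396 - 45*5*(-3/4) = 3396 - 45*(-15)/4 = 3396 - 1*(-675/4) = 3396 + 675/4 = 14259/4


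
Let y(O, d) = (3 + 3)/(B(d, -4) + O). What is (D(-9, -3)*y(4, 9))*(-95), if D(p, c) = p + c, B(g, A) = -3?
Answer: 6840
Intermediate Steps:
y(O, d) = 6/(-3 + O) (y(O, d) = (3 + 3)/(-3 + O) = 6/(-3 + O))
D(p, c) = c + p
(D(-9, -3)*y(4, 9))*(-95) = ((-3 - 9)*(6/(-3 + 4)))*(-95) = -72/1*(-95) = -72*(-95) = 6840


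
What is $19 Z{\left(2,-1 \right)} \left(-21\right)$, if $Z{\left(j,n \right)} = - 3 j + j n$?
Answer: $3192$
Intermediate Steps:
$19 Z{\left(2,-1 \right)} \left(-21\right) = 19 \cdot 2 \left(-3 - 1\right) \left(-21\right) = 19 \cdot 2 \left(-4\right) \left(-21\right) = 19 \left(-8\right) \left(-21\right) = \left(-152\right) \left(-21\right) = 3192$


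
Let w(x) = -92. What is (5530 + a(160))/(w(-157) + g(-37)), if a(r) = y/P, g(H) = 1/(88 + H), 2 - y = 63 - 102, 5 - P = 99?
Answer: -26508729/440954 ≈ -60.117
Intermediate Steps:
P = -94 (P = 5 - 1*99 = 5 - 99 = -94)
y = 41 (y = 2 - (63 - 102) = 2 - 1*(-39) = 2 + 39 = 41)
a(r) = -41/94 (a(r) = 41/(-94) = 41*(-1/94) = -41/94)
(5530 + a(160))/(w(-157) + g(-37)) = (5530 - 41/94)/(-92 + 1/(88 - 37)) = 519779/(94*(-92 + 1/51)) = 519779/(94*(-4691/51)) = (519779/94)*(-51/4691) = -26508729/440954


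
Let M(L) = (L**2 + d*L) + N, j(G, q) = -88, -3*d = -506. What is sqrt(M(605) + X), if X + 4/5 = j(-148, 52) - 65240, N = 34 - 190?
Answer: sqrt(90581295)/15 ≈ 634.50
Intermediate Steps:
d = 506/3 (d = -1/3*(-506) = 506/3 ≈ 168.67)
N = -156
M(L) = -156 + L**2 + 506*L/3 (M(L) = (L**2 + 506*L/3) - 156 = -156 + L**2 + 506*L/3)
X = -326644/5 (X = -4/5 + (-88 - 65240) = -4/5 - 65328 = -326644/5 ≈ -65329.)
sqrt(M(605) + X) = sqrt((-156 + 605**2 + (506/3)*605) - 326644/5) = sqrt((-156 + 366025 + 306130/3) - 326644/5) = sqrt(1403737/3 - 326644/5) = sqrt(6038753/15) = sqrt(90581295)/15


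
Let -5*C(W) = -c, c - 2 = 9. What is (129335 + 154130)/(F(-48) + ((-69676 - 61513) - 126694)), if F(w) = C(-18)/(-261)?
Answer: -369921825/336537326 ≈ -1.0992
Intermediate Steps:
c = 11 (c = 2 + 9 = 11)
C(W) = 11/5 (C(W) = -(-1)*11/5 = -⅕*(-11) = 11/5)
F(w) = -11/1305 (F(w) = (11/5)/(-261) = (11/5)*(-1/261) = -11/1305)
(129335 + 154130)/(F(-48) + ((-69676 - 61513) - 126694)) = (129335 + 154130)/(-11/1305 + ((-69676 - 61513) - 126694)) = 283465/(-11/1305 + (-131189 - 126694)) = 283465/(-11/1305 - 257883) = 283465/(-336537326/1305) = 283465*(-1305/336537326) = -369921825/336537326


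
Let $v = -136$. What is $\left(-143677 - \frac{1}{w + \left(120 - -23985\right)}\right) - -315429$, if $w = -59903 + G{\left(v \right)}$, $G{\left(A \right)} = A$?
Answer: $\frac{6171736369}{35934} \approx 1.7175 \cdot 10^{5}$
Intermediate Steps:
$w = -60039$ ($w = -59903 - 136 = -60039$)
$\left(-143677 - \frac{1}{w + \left(120 - -23985\right)}\right) - -315429 = \left(-143677 - \frac{1}{-60039 + \left(120 - -23985\right)}\right) - -315429 = \left(-143677 - \frac{1}{-60039 + \left(120 + 23985\right)}\right) + 315429 = \left(-143677 - \frac{1}{-60039 + 24105}\right) + 315429 = \left(-143677 - \frac{1}{-35934}\right) + 315429 = \left(-143677 - - \frac{1}{35934}\right) + 315429 = \left(-143677 + \frac{1}{35934}\right) + 315429 = - \frac{5162889317}{35934} + 315429 = \frac{6171736369}{35934}$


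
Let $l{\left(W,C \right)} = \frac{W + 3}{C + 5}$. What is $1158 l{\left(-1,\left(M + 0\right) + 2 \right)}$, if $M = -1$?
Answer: $386$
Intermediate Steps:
$l{\left(W,C \right)} = \frac{3 + W}{5 + C}$
$1158 l{\left(-1,\left(M + 0\right) + 2 \right)} = 1158 \frac{3 - 1}{5 + \left(\left(-1 + 0\right) + 2\right)} = 1158 \frac{1}{5 + \left(-1 + 2\right)} 2 = 1158 \frac{1}{5 + 1} \cdot 2 = 1158 \cdot \frac{1}{6} \cdot 2 = 1158 \cdot \frac{1}{3} = 386$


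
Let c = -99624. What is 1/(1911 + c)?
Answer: -1/97713 ≈ -1.0234e-5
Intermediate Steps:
1/(1911 + c) = 1/(1911 - 99624) = 1/(-97713) = -1/97713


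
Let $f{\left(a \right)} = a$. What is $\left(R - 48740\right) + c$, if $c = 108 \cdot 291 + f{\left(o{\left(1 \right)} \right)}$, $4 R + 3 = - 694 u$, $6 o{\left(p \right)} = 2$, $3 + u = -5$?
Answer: $- \frac{191093}{12} \approx -15924.0$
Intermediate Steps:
$u = -8$ ($u = -3 - 5 = -8$)
$o{\left(p \right)} = \frac{1}{3}$ ($o{\left(p \right)} = \frac{1}{6} \cdot 2 = \frac{1}{3}$)
$R = \frac{5549}{4}$ ($R = - \frac{3}{4} + \frac{\left(-694\right) \left(-8\right)}{4} = - \frac{3}{4} + \frac{1}{4} \cdot 5552 = - \frac{3}{4} + 1388 = \frac{5549}{4} \approx 1387.3$)
$c = \frac{94285}{3}$ ($c = 108 \cdot 291 + \frac{1}{3} = 31428 + \frac{1}{3} = \frac{94285}{3} \approx 31428.0$)
$\left(R - 48740\right) + c = \left(\frac{5549}{4} - 48740\right) + \frac{94285}{3} = - \frac{189411}{4} + \frac{94285}{3} = - \frac{191093}{12}$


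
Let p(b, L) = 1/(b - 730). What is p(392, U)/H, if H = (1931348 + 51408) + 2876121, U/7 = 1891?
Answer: -1/1642300426 ≈ -6.0890e-10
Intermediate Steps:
U = 13237 (U = 7*1891 = 13237)
H = 4858877 (H = 1982756 + 2876121 = 4858877)
p(b, L) = 1/(-730 + b)
p(392, U)/H = 1/((-730 + 392)*4858877) = (1/4858877)/(-338) = -1/338*1/4858877 = -1/1642300426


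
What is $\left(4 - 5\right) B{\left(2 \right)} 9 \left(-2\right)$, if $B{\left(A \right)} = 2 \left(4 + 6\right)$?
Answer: $360$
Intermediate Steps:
$B{\left(A \right)} = 20$ ($B{\left(A \right)} = 2 \cdot 10 = 20$)
$\left(4 - 5\right) B{\left(2 \right)} 9 \left(-2\right) = \left(4 - 5\right) 20 \cdot 9 \left(-2\right) = \left(-1\right) 20 \cdot 9 \left(-2\right) = \left(-20\right) 9 \left(-2\right) = \left(-180\right) \left(-2\right) = 360$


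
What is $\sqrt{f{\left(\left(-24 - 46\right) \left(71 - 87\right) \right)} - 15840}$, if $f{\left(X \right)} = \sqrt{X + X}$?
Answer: $2 \sqrt{-3960 + 2 \sqrt{35}} \approx 125.67 i$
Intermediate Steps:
$f{\left(X \right)} = \sqrt{2} \sqrt{X}$ ($f{\left(X \right)} = \sqrt{2 X} = \sqrt{2} \sqrt{X}$)
$\sqrt{f{\left(\left(-24 - 46\right) \left(71 - 87\right) \right)} - 15840} = \sqrt{\sqrt{2} \sqrt{\left(-24 - 46\right) \left(71 - 87\right)} - 15840} = \sqrt{\sqrt{2} \sqrt{\left(-70\right) \left(-16\right)} - 15840} = \sqrt{\sqrt{2} \sqrt{1120} - 15840} = \sqrt{\sqrt{2} \cdot 4 \sqrt{70} - 15840} = \sqrt{8 \sqrt{35} - 15840} = \sqrt{-15840 + 8 \sqrt{35}}$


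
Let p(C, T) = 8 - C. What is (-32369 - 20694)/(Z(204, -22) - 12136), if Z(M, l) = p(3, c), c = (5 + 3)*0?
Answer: 53063/12131 ≈ 4.3742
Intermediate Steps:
c = 0 (c = 8*0 = 0)
Z(M, l) = 5 (Z(M, l) = 8 - 1*3 = 8 - 3 = 5)
(-32369 - 20694)/(Z(204, -22) - 12136) = (-32369 - 20694)/(5 - 12136) = -53063/(-12131) = -53063*(-1/12131) = 53063/12131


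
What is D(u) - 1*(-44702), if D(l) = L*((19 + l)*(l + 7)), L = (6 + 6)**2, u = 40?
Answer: 444014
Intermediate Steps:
L = 144 (L = 12**2 = 144)
D(l) = 144*(7 + l)*(19 + l) (D(l) = 144*((19 + l)*(l + 7)) = 144*((19 + l)*(7 + l)) = 144*((7 + l)*(19 + l)) = 144*(7 + l)*(19 + l))
D(u) - 1*(-44702) = (19152 + 144*40**2 + 3744*40) - 1*(-44702) = (19152 + 144*1600 + 149760) + 44702 = (19152 + 230400 + 149760) + 44702 = 399312 + 44702 = 444014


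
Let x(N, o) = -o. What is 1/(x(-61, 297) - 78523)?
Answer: -1/78820 ≈ -1.2687e-5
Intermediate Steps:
1/(x(-61, 297) - 78523) = 1/(-1*297 - 78523) = 1/(-297 - 78523) = 1/(-78820) = -1/78820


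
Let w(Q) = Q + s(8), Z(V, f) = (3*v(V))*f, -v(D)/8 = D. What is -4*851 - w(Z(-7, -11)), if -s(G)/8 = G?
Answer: -1492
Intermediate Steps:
v(D) = -8*D
s(G) = -8*G
Z(V, f) = -24*V*f (Z(V, f) = (3*(-8*V))*f = (-24*V)*f = -24*V*f)
w(Q) = -64 + Q (w(Q) = Q - 8*8 = Q - 64 = -64 + Q)
-4*851 - w(Z(-7, -11)) = -4*851 - (-64 - 24*(-7)*(-11)) = -3404 - (-64 - 1848) = -3404 - 1*(-1912) = -3404 + 1912 = -1492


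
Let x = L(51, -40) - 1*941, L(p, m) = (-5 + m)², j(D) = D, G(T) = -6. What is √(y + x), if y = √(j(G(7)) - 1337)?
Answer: √(1084 + I*√1343) ≈ 32.929 + 0.5565*I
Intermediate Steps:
y = I*√1343 (y = √(-6 - 1337) = √(-1343) = I*√1343 ≈ 36.647*I)
x = 1084 (x = (-5 - 40)² - 1*941 = (-45)² - 941 = 2025 - 941 = 1084)
√(y + x) = √(I*√1343 + 1084) = √(1084 + I*√1343)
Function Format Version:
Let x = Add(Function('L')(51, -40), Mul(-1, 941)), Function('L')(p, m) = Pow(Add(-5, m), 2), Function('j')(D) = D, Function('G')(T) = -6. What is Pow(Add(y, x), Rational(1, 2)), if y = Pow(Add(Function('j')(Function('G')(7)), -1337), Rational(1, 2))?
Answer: Pow(Add(1084, Mul(I, Pow(1343, Rational(1, 2)))), Rational(1, 2)) ≈ Add(32.929, Mul(0.5565, I))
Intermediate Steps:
y = Mul(I, Pow(1343, Rational(1, 2))) (y = Pow(Add(-6, -1337), Rational(1, 2)) = Pow(-1343, Rational(1, 2)) = Mul(I, Pow(1343, Rational(1, 2))) ≈ Mul(36.647, I))
x = 1084 (x = Add(Pow(Add(-5, -40), 2), Mul(-1, 941)) = Add(Pow(-45, 2), -941) = Add(2025, -941) = 1084)
Pow(Add(y, x), Rational(1, 2)) = Pow(Add(Mul(I, Pow(1343, Rational(1, 2))), 1084), Rational(1, 2)) = Pow(Add(1084, Mul(I, Pow(1343, Rational(1, 2)))), Rational(1, 2))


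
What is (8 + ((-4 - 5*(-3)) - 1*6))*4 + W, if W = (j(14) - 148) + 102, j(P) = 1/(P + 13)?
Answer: 163/27 ≈ 6.0370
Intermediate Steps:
j(P) = 1/(13 + P)
W = -1241/27 (W = (1/(13 + 14) - 148) + 102 = (1/27 - 148) + 102 = -3995/27 + 102 = -1241/27 ≈ -45.963)
(8 + ((-4 - 5*(-3)) - 1*6))*4 + W = (8 + ((-4 - 5*(-3)) - 1*6))*4 - 1241/27 = (8 + ((-4 + 15) - 6))*4 - 1241/27 = (8 + (11 - 6))*4 - 1241/27 = (8 + 5)*4 - 1241/27 = 13*4 - 1241/27 = 52 - 1241/27 = 163/27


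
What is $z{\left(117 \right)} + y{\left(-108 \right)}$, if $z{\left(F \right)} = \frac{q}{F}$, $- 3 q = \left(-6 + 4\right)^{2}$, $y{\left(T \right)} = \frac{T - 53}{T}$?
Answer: $\frac{2077}{1404} \approx 1.4793$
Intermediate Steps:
$y{\left(T \right)} = \frac{-53 + T}{T}$ ($y{\left(T \right)} = \frac{T - 53}{T} = \frac{-53 + T}{T}$)
$q = - \frac{4}{3}$ ($q = - \frac{\left(-6 + 4\right)^{2}}{3} = - \frac{\left(-2\right)^{2}}{3} = \left(- \frac{1}{3}\right) 4 = - \frac{4}{3} \approx -1.3333$)
$z{\left(F \right)} = - \frac{4}{3 F}$
$z{\left(117 \right)} + y{\left(-108 \right)} = - \frac{4}{3 \cdot 117} + \frac{-53 - 108}{-108} = \left(- \frac{4}{3}\right) \frac{1}{117} - - \frac{161}{108} = - \frac{4}{351} + \frac{161}{108} = \frac{2077}{1404}$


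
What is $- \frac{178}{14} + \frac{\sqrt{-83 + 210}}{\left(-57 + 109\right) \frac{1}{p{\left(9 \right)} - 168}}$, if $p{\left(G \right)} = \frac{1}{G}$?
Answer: $- \frac{89}{7} - \frac{1511 \sqrt{127}}{468} \approx -49.099$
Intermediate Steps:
$- \frac{178}{14} + \frac{\sqrt{-83 + 210}}{\left(-57 + 109\right) \frac{1}{p{\left(9 \right)} - 168}} = - \frac{178}{14} + \frac{\sqrt{-83 + 210}}{\left(-57 + 109\right) \frac{1}{\frac{1}{9} - 168}} = \left(-178\right) \frac{1}{14} + \frac{\sqrt{127}}{52 \frac{1}{\frac{1}{9} - 168}} = - \frac{89}{7} + \frac{\sqrt{127}}{52 \frac{1}{- \frac{1511}{9}}} = - \frac{89}{7} + \frac{\sqrt{127}}{52 \left(- \frac{9}{1511}\right)} = - \frac{89}{7} + \frac{\sqrt{127}}{- \frac{468}{1511}} = - \frac{89}{7} + \sqrt{127} \left(- \frac{1511}{468}\right) = - \frac{89}{7} - \frac{1511 \sqrt{127}}{468}$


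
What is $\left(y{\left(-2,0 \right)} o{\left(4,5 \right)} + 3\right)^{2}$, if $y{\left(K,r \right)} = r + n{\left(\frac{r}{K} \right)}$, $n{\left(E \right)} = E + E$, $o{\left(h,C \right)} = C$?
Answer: $9$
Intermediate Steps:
$n{\left(E \right)} = 2 E$
$y{\left(K,r \right)} = r + \frac{2 r}{K}$ ($y{\left(K,r \right)} = r + 2 \frac{r}{K} = r + \frac{2 r}{K}$)
$\left(y{\left(-2,0 \right)} o{\left(4,5 \right)} + 3\right)^{2} = \left(\frac{0 \left(2 - 2\right)}{-2} \cdot 5 + 3\right)^{2} = \left(0 \left(- \frac{1}{2}\right) 0 \cdot 5 + 3\right)^{2} = \left(0 \cdot 5 + 3\right)^{2} = \left(0 + 3\right)^{2} = 3^{2} = 9$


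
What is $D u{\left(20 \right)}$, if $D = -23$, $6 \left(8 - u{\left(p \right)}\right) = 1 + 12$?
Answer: $- \frac{805}{6} \approx -134.17$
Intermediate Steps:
$u{\left(p \right)} = \frac{35}{6}$ ($u{\left(p \right)} = 8 - \frac{1 + 12}{6} = 8 - \frac{13}{6} = \frac{35}{6}$)
$D u{\left(20 \right)} = \left(-23\right) \frac{35}{6} = - \frac{805}{6}$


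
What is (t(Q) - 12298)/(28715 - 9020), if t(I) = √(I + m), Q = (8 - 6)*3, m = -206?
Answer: -946/1515 + 2*I*√2/3939 ≈ -0.62442 + 0.00071806*I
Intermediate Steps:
Q = 6 (Q = 2*3 = 6)
t(I) = √(-206 + I) (t(I) = √(I - 206) = √(-206 + I))
(t(Q) - 12298)/(28715 - 9020) = (√(-206 + 6) - 12298)/(28715 - 9020) = (√(-200) - 12298)/19695 = (10*I*√2 - 12298)*(1/19695) = (-12298 + 10*I*√2)*(1/19695) = -946/1515 + 2*I*√2/3939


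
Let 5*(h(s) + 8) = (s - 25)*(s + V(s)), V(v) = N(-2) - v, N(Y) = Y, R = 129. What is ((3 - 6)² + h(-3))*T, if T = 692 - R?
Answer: 34343/5 ≈ 6868.6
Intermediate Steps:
V(v) = -2 - v
T = 563 (T = 692 - 1*129 = 692 - 129 = 563)
h(s) = 2 - 2*s/5 (h(s) = -8 + ((s - 25)*(s + (-2 - s)))/5 = -8 + ((-25 + s)*(-2))/5 = -8 + (50 - 2*s)/5 = -8 + (10 - 2*s/5) = 2 - 2*s/5)
((3 - 6)² + h(-3))*T = ((3 - 6)² + (2 - ⅖*(-3)))*563 = ((-3)² + (2 + 6/5))*563 = (9 + 16/5)*563 = (61/5)*563 = 34343/5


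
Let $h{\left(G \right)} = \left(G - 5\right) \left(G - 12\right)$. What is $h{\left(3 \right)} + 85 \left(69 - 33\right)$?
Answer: $3078$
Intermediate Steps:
$h{\left(G \right)} = \left(-12 + G\right) \left(-5 + G\right)$ ($h{\left(G \right)} = \left(-5 + G\right) \left(-12 + G\right) = \left(-12 + G\right) \left(-5 + G\right)$)
$h{\left(3 \right)} + 85 \left(69 - 33\right) = \left(60 + 3^{2} - 51\right) + 85 \left(69 - 33\right) = \left(60 + 9 - 51\right) + 85 \left(69 - 33\right) = 18 + 85 \cdot 36 = 18 + 3060 = 3078$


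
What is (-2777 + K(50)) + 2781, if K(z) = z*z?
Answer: 2504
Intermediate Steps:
K(z) = z²
(-2777 + K(50)) + 2781 = (-2777 + 50²) + 2781 = (-2777 + 2500) + 2781 = -277 + 2781 = 2504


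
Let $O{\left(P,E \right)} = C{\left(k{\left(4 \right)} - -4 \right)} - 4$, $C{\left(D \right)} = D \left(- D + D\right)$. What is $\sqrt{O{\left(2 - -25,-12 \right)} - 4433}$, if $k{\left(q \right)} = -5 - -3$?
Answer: $3 i \sqrt{493} \approx 66.611 i$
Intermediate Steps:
$k{\left(q \right)} = -2$ ($k{\left(q \right)} = -5 + 3 = -2$)
$C{\left(D \right)} = 0$ ($C{\left(D \right)} = D 0 = 0$)
$O{\left(P,E \right)} = -4$ ($O{\left(P,E \right)} = 0 - 4 = -4$)
$\sqrt{O{\left(2 - -25,-12 \right)} - 4433} = \sqrt{-4 - 4433} = \sqrt{-4437} = 3 i \sqrt{493}$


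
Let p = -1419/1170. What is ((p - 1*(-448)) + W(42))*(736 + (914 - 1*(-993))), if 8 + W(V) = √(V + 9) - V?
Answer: 136332107/130 + 2643*√51 ≈ 1.0676e+6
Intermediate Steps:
p = -473/390 (p = -1419*1/1170 = -473/390 ≈ -1.2128)
W(V) = -8 + √(9 + V) - V (W(V) = -8 + (√(V + 9) - V) = -8 + (√(9 + V) - V) = -8 + √(9 + V) - V)
((p - 1*(-448)) + W(42))*(736 + (914 - 1*(-993))) = ((-473/390 - 1*(-448)) + (-8 + √(9 + 42) - 1*42))*(736 + (914 - 1*(-993))) = ((-473/390 + 448) + (-8 + √51 - 42))*(736 + (914 + 993)) = (174247/390 + (-50 + √51))*(736 + 1907) = (154747/390 + √51)*2643 = 136332107/130 + 2643*√51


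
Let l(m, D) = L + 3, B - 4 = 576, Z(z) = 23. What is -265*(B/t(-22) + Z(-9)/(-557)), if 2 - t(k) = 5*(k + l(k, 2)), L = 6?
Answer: -85202535/37319 ≈ -2283.1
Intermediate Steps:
B = 580 (B = 4 + 576 = 580)
l(m, D) = 9 (l(m, D) = 6 + 3 = 9)
t(k) = -43 - 5*k (t(k) = 2 - 5*(k + 9) = 2 - 5*(9 + k) = 2 - (45 + 5*k) = 2 + (-45 - 5*k) = -43 - 5*k)
-265*(B/t(-22) + Z(-9)/(-557)) = -265*(580/(-43 - 5*(-22)) + 23/(-557)) = -265*(580/(-43 + 110) + 23*(-1/557)) = -265*(580/67 - 23/557) = -265*321519/37319 = -85202535/37319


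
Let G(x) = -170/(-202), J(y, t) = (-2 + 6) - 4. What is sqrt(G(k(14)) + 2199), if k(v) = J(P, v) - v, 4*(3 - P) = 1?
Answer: 2*sqrt(5610146)/101 ≈ 46.902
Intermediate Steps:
P = 11/4 (P = 3 - 1/4*1 = 3 - 1/4 = 11/4 ≈ 2.7500)
J(y, t) = 0 (J(y, t) = 4 - 4 = 0)
k(v) = -v (k(v) = 0 - v = -v)
G(x) = 85/101 (G(x) = -170*(-1/202) = 85/101)
sqrt(G(k(14)) + 2199) = sqrt(85/101 + 2199) = sqrt(222184/101) = 2*sqrt(5610146)/101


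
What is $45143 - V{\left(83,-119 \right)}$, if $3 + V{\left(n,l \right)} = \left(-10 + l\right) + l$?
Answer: $45394$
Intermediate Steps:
$V{\left(n,l \right)} = -13 + 2 l$ ($V{\left(n,l \right)} = -3 + \left(\left(-10 + l\right) + l\right) = -3 + \left(-10 + 2 l\right) = -13 + 2 l$)
$45143 - V{\left(83,-119 \right)} = 45143 - \left(-13 + 2 \left(-119\right)\right) = 45143 - \left(-13 - 238\right) = 45143 - -251 = 45143 + 251 = 45394$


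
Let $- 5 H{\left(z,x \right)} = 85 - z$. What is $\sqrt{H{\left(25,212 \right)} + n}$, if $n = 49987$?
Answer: $5 \sqrt{1999} \approx 223.55$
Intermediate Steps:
$H{\left(z,x \right)} = -17 + \frac{z}{5}$ ($H{\left(z,x \right)} = - \frac{85 - z}{5} = -17 + \frac{z}{5}$)
$\sqrt{H{\left(25,212 \right)} + n} = \sqrt{\left(-17 + \frac{1}{5} \cdot 25\right) + 49987} = \sqrt{\left(-17 + 5\right) + 49987} = \sqrt{-12 + 49987} = \sqrt{49975} = 5 \sqrt{1999}$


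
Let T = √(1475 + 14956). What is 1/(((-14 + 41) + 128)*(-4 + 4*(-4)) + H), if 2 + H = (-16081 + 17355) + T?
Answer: -1828/3325153 - √16431/3325153 ≈ -0.00058830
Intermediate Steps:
T = √16431 ≈ 128.18
H = 1272 + √16431 (H = -2 + ((-16081 + 17355) + √16431) = -2 + (1274 + √16431) = 1272 + √16431 ≈ 1400.2)
1/(((-14 + 41) + 128)*(-4 + 4*(-4)) + H) = 1/(((-14 + 41) + 128)*(-4 + 4*(-4)) + (1272 + √16431)) = 1/((27 + 128)*(-4 - 16) + (1272 + √16431)) = 1/(155*(-20) + (1272 + √16431)) = 1/(-3100 + (1272 + √16431)) = 1/(-1828 + √16431)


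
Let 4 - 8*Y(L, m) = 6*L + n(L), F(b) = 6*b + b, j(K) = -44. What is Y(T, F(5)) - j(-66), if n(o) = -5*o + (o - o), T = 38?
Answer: 159/4 ≈ 39.750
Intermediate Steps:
n(o) = -5*o (n(o) = -5*o + 0 = -5*o)
F(b) = 7*b
Y(L, m) = ½ - L/8 (Y(L, m) = ½ - (6*L - 5*L)/8 = ½ - L/8)
Y(T, F(5)) - j(-66) = (½ - ⅛*38) - 1*(-44) = (½ - 19/4) + 44 = -17/4 + 44 = 159/4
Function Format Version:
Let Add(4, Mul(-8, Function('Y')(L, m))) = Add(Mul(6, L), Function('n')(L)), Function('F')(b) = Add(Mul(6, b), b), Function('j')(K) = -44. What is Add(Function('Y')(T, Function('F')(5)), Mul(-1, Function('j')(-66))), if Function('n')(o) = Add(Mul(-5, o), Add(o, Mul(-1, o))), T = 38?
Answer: Rational(159, 4) ≈ 39.750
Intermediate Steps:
Function('n')(o) = Mul(-5, o) (Function('n')(o) = Add(Mul(-5, o), 0) = Mul(-5, o))
Function('F')(b) = Mul(7, b)
Function('Y')(L, m) = Add(Rational(1, 2), Mul(Rational(-1, 8), L)) (Function('Y')(L, m) = Add(Rational(1, 2), Mul(Rational(-1, 8), Add(Mul(6, L), Mul(-5, L)))) = Add(Rational(1, 2), Mul(Rational(-1, 8), L)))
Add(Function('Y')(T, Function('F')(5)), Mul(-1, Function('j')(-66))) = Add(Add(Rational(1, 2), Mul(Rational(-1, 8), 38)), Mul(-1, -44)) = Add(Add(Rational(1, 2), Rational(-19, 4)), 44) = Add(Rational(-17, 4), 44) = Rational(159, 4)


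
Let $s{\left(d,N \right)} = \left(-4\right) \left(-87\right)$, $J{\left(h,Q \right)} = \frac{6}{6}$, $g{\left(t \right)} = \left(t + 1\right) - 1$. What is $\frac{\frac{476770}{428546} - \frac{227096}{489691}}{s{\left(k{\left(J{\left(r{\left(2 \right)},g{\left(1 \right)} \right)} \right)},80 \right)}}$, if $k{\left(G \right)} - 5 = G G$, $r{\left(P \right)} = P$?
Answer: $\frac{22691482609}{12171596918588} \approx 0.0018643$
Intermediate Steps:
$g{\left(t \right)} = t$ ($g{\left(t \right)} = \left(1 + t\right) - 1 = t$)
$J{\left(h,Q \right)} = 1$ ($J{\left(h,Q \right)} = 6 \cdot \frac{1}{6} = 1$)
$k{\left(G \right)} = 5 + G^{2}$ ($k{\left(G \right)} = 5 + G G = 5 + G^{2}$)
$s{\left(d,N \right)} = 348$
$\frac{\frac{476770}{428546} - \frac{227096}{489691}}{s{\left(k{\left(J{\left(r{\left(2 \right)},g{\left(1 \right)} \right)} \right)},80 \right)}} = \frac{\frac{476770}{428546} - \frac{227096}{489691}}{348} = \left(476770 \cdot \frac{1}{428546} - \frac{227096}{489691}\right) \frac{1}{348} = \left(\frac{238385}{214273} - \frac{227096}{489691}\right) \frac{1}{348} = \frac{68074447827}{104927559643} \cdot \frac{1}{348} = \frac{22691482609}{12171596918588}$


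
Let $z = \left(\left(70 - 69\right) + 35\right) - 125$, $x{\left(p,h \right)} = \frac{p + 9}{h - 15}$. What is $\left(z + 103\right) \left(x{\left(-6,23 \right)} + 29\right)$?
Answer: $\frac{1645}{4} \approx 411.25$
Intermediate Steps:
$x{\left(p,h \right)} = \frac{9 + p}{-15 + h}$
$z = -89$ ($z = \left(1 + 35\right) - 125 = 36 - 125 = -89$)
$\left(z + 103\right) \left(x{\left(-6,23 \right)} + 29\right) = \left(-89 + 103\right) \left(\frac{9 - 6}{-15 + 23} + 29\right) = 14 \left(\frac{1}{8} \cdot 3 + 29\right) = 14 \left(\frac{3}{8} + 29\right) = 14 \cdot \frac{235}{8} = \frac{1645}{4}$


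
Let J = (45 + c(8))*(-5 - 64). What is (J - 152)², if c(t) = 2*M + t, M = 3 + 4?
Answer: 22800625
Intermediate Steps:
M = 7
c(t) = 14 + t (c(t) = 2*7 + t = 14 + t)
J = -4623 (J = (45 + (14 + 8))*(-5 - 64) = (45 + 22)*(-69) = 67*(-69) = -4623)
(J - 152)² = (-4623 - 152)² = (-4775)² = 22800625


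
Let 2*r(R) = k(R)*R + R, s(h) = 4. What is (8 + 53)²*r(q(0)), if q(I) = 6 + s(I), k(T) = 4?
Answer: 93025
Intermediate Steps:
q(I) = 10 (q(I) = 6 + 4 = 10)
r(R) = 5*R/2 (r(R) = (4*R + R)/2 = (5*R)/2 = 5*R/2)
(8 + 53)²*r(q(0)) = (8 + 53)²*((5/2)*10) = 61²*25 = 3721*25 = 93025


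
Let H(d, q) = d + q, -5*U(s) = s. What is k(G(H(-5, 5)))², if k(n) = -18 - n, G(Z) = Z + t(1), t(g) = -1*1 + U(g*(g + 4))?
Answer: 256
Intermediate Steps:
U(s) = -s/5
t(g) = -1 - g*(4 + g)/5 (t(g) = -1*1 - g*(g + 4)/5 = -1 - g*(4 + g)/5)
G(Z) = -2 + Z (G(Z) = Z + (-1 - ⅕*1*(4 + 1)) = Z + (-1 - ⅕*1*5) = Z + (-1 - 1) = Z - 2 = -2 + Z)
k(G(H(-5, 5)))² = (-18 - (-2 + (-5 + 5)))² = (-18 - (-2 + 0))² = (-18 - 1*(-2))² = (-18 + 2)² = (-16)² = 256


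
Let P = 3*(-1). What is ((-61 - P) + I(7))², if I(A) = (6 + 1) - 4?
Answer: 3025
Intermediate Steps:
P = -3
I(A) = 3 (I(A) = 7 - 4 = 3)
((-61 - P) + I(7))² = ((-61 - 1*(-3)) + 3)² = ((-61 + 3) + 3)² = (-58 + 3)² = (-55)² = 3025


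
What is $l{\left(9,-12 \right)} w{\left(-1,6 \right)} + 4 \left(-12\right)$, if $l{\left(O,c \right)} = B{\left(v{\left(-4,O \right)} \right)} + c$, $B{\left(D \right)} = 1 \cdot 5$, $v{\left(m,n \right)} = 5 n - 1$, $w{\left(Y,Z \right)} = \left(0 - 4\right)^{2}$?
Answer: $-160$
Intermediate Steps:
$w{\left(Y,Z \right)} = 16$ ($w{\left(Y,Z \right)} = \left(-4\right)^{2} = 16$)
$v{\left(m,n \right)} = -1 + 5 n$
$B{\left(D \right)} = 5$
$l{\left(O,c \right)} = 5 + c$
$l{\left(9,-12 \right)} w{\left(-1,6 \right)} + 4 \left(-12\right) = \left(5 - 12\right) 16 + 4 \left(-12\right) = \left(-7\right) 16 - 48 = -112 - 48 = -160$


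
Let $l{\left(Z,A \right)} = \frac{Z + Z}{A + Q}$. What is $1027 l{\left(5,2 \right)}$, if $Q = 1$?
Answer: $\frac{10270}{3} \approx 3423.3$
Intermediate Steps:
$l{\left(Z,A \right)} = \frac{2 Z}{1 + A}$ ($l{\left(Z,A \right)} = \frac{Z + Z}{A + 1} = \frac{2 Z}{1 + A}$)
$1027 l{\left(5,2 \right)} = 1027 \cdot 2 \cdot 5 \frac{1}{1 + 2} = 1027 \cdot 2 \cdot 5 \cdot \frac{1}{3} = 1027 \cdot \frac{10}{3} = \frac{10270}{3}$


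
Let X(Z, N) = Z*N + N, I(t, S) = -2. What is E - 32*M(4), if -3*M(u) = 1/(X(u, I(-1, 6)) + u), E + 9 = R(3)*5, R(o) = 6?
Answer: 173/9 ≈ 19.222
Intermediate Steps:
X(Z, N) = N + N*Z (X(Z, N) = N*Z + N = N + N*Z)
E = 21 (E = -9 + 6*5 = -9 + 30 = 21)
M(u) = -1/(3*(-2 - u)) (M(u) = -1/(3*(-2*(1 + u) + u)) = -1/(3*((-2 - 2*u) + u)) = -1/(3*(-2 - u)))
E - 32*M(4) = 21 - 32/(3*(2 + 4)) = 21 - 32/(3*6) = 21 - 32*1/18 = 21 - 16/9 = 173/9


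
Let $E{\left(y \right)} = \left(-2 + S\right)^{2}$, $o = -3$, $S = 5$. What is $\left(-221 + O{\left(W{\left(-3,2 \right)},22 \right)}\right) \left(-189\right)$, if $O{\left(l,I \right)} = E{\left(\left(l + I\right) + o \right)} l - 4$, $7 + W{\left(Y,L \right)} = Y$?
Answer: $59535$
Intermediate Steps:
$W{\left(Y,L \right)} = -7 + Y$
$E{\left(y \right)} = 9$ ($E{\left(y \right)} = \left(-2 + 5\right)^{2} = 3^{2} = 9$)
$O{\left(l,I \right)} = -4 + 9 l$ ($O{\left(l,I \right)} = 9 l - 4 = -4 + 9 l$)
$\left(-221 + O{\left(W{\left(-3,2 \right)},22 \right)}\right) \left(-189\right) = \left(-221 + \left(-4 + 9 \left(-7 - 3\right)\right)\right) \left(-189\right) = \left(-221 + \left(-4 + 9 \left(-10\right)\right)\right) \left(-189\right) = \left(-221 - 94\right) \left(-189\right) = \left(-315\right) \left(-189\right) = 59535$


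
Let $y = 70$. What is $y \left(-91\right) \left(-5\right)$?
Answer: $31850$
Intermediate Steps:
$y \left(-91\right) \left(-5\right) = 70 \left(-91\right) \left(-5\right) = \left(-6370\right) \left(-5\right) = 31850$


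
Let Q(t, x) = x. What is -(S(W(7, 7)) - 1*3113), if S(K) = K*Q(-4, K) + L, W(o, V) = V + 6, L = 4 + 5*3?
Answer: 2925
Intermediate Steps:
L = 19 (L = 4 + 15 = 19)
W(o, V) = 6 + V
S(K) = 19 + K² (S(K) = K*K + 19 = K² + 19 = 19 + K²)
-(S(W(7, 7)) - 1*3113) = -((19 + (6 + 7)²) - 1*3113) = -((19 + 13²) - 3113) = -((19 + 169) - 3113) = -(188 - 3113) = -1*(-2925) = 2925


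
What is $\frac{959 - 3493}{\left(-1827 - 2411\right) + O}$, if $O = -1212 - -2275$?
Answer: $\frac{2534}{3175} \approx 0.79811$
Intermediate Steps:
$O = 1063$ ($O = -1212 + 2275 = 1063$)
$\frac{959 - 3493}{\left(-1827 - 2411\right) + O} = \frac{959 - 3493}{\left(-1827 - 2411\right) + 1063} = - \frac{2534}{-4238 + 1063} = - \frac{2534}{-3175} = \left(-2534\right) \left(- \frac{1}{3175}\right) = \frac{2534}{3175}$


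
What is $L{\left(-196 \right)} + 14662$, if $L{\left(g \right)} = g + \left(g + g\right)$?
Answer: $14074$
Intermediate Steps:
$L{\left(g \right)} = 3 g$ ($L{\left(g \right)} = g + 2 g = 3 g$)
$L{\left(-196 \right)} + 14662 = 3 \left(-196\right) + 14662 = -588 + 14662 = 14074$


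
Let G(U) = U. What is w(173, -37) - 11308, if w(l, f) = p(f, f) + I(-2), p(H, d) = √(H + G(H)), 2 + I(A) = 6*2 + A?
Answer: -11300 + I*√74 ≈ -11300.0 + 8.6023*I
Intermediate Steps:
I(A) = 10 + A (I(A) = -2 + (6*2 + A) = -2 + (12 + A) = 10 + A)
p(H, d) = √2*√H (p(H, d) = √(H + H) = √(2*H) = √2*√H)
w(l, f) = 8 + √2*√f (w(l, f) = √2*√f + (10 - 2) = √2*√f + 8 = 8 + √2*√f)
w(173, -37) - 11308 = (8 + √2*√(-37)) - 11308 = (8 + √2*(I*√37)) - 11308 = (8 + I*√74) - 11308 = -11300 + I*√74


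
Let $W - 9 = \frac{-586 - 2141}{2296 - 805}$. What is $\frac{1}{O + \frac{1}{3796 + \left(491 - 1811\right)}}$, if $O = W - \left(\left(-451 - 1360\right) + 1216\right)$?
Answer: $\frac{1230572}{741015301} \approx 0.0016607$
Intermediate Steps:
$W = \frac{3564}{497}$ ($W = 9 + \frac{-586 - 2141}{2296 - 805} = 9 - \frac{2727}{1491} = 9 - \frac{909}{497} = \frac{3564}{497} \approx 7.171$)
$O = \frac{299279}{497}$ ($O = \frac{3564}{497} - \left(\left(-451 - 1360\right) + 1216\right) = \frac{3564}{497} - \left(-1811 + 1216\right) = \frac{3564}{497} - -595 = \frac{3564}{497} + 595 = \frac{299279}{497} \approx 602.17$)
$\frac{1}{O + \frac{1}{3796 + \left(491 - 1811\right)}} = \frac{1}{\frac{299279}{497} + \frac{1}{3796 + \left(491 - 1811\right)}} = \frac{1}{\frac{299279}{497} + \frac{1}{3796 - 1320}} = \frac{1}{\frac{299279}{497} + \frac{1}{2476}} = \frac{1}{\frac{741015301}{1230572}} = \frac{1230572}{741015301}$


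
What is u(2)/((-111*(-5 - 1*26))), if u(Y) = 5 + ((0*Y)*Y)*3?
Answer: 5/3441 ≈ 0.0014531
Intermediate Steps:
u(Y) = 5 (u(Y) = 5 + (0*Y)*3 = 5 + 0*3 = 5 + 0 = 5)
u(2)/((-111*(-5 - 1*26))) = 5/((-111*(-5 - 1*26))) = 5/((-111*(-5 - 26))) = 5/((-111*(-31))) = 5/3441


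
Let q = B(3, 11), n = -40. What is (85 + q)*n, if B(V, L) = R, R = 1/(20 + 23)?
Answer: -146240/43 ≈ -3400.9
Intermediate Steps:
R = 1/43 ≈ 0.023256
B(V, L) = 1/43
q = 1/43 ≈ 0.023256
(85 + q)*n = (85 + 1/43)*(-40) = (3656/43)*(-40) = -146240/43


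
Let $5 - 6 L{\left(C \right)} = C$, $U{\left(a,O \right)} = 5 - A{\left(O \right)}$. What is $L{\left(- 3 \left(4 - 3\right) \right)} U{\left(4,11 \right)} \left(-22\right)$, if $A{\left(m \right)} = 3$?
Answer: $- \frac{176}{3} \approx -58.667$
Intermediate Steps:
$U{\left(a,O \right)} = 2$ ($U{\left(a,O \right)} = 5 - 3 = 2$)
$L{\left(C \right)} = \frac{5}{6} - \frac{C}{6}$
$L{\left(- 3 \left(4 - 3\right) \right)} U{\left(4,11 \right)} \left(-22\right) = \left(\frac{5}{6} - \frac{\left(-3\right) \left(4 - 3\right)}{6}\right) 2 \left(-22\right) = \left(\frac{5}{6} - \frac{\left(-3\right) 1}{6}\right) 2 \left(-22\right) = \left(\frac{5}{6} - - \frac{1}{2}\right) 2 \left(-22\right) = \left(\frac{5}{6} + \frac{1}{2}\right) 2 \left(-22\right) = \frac{4}{3} \cdot 2 \left(-22\right) = \frac{8}{3} \left(-22\right) = - \frac{176}{3}$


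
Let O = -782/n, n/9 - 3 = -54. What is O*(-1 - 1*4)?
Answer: -230/27 ≈ -8.5185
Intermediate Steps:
n = -459 (n = 27 + 9*(-54) = 27 - 486 = -459)
O = 46/27 (O = -782/(-459) = -782*(-1/459) = 46/27 ≈ 1.7037)
O*(-1 - 1*4) = 46*(-1 - 1*4)/27 = 46*(-1 - 4)/27 = (46/27)*(-5) = -230/27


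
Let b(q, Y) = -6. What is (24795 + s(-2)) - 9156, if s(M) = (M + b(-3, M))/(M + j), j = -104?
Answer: 828871/53 ≈ 15639.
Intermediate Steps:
s(M) = (-6 + M)/(-104 + M) (s(M) = (M - 6)/(M - 104) = (-6 + M)/(-104 + M))
(24795 + s(-2)) - 9156 = (24795 + (-6 - 2)/(-104 - 2)) - 9156 = (24795 - 8/(-106)) - 9156 = (24795 - 1/106*(-8)) - 9156 = (24795 + 4/53) - 9156 = 1314139/53 - 9156 = 828871/53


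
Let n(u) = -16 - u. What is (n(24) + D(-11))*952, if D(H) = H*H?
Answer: 77112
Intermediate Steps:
D(H) = H**2
(n(24) + D(-11))*952 = ((-16 - 1*24) + (-11)**2)*952 = ((-16 - 24) + 121)*952 = (-40 + 121)*952 = 81*952 = 77112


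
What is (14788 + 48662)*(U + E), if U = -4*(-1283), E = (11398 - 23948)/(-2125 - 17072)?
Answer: 231549151900/711 ≈ 3.2567e+8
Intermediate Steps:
E = 12550/19197 (E = -12550/(-19197) = -12550*(-1/19197) = 12550/19197 ≈ 0.65375)
U = 5132
(14788 + 48662)*(U + E) = (14788 + 48662)*(5132 + 12550/19197) = 63450*(98531554/19197) = 231549151900/711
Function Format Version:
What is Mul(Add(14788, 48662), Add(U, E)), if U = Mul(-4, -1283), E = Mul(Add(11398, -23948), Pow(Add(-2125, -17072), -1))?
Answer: Rational(231549151900, 711) ≈ 3.2567e+8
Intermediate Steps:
E = Rational(12550, 19197) (E = Mul(-12550, Pow(-19197, -1)) = Mul(-12550, Rational(-1, 19197)) = Rational(12550, 19197) ≈ 0.65375)
U = 5132
Mul(Add(14788, 48662), Add(U, E)) = Mul(Add(14788, 48662), Add(5132, Rational(12550, 19197))) = Mul(63450, Rational(98531554, 19197)) = Rational(231549151900, 711)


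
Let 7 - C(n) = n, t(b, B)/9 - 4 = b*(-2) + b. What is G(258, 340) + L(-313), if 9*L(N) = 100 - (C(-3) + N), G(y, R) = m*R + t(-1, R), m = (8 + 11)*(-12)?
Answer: -696872/9 ≈ -77430.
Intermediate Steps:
t(b, B) = 36 - 9*b (t(b, B) = 36 + 9*(b*(-2) + b) = 36 + 9*(-2*b + b) = 36 + 9*(-b) = 36 - 9*b)
C(n) = 7 - n
m = -228 (m = 19*(-12) = -228)
G(y, R) = 45 - 228*R (G(y, R) = -228*R + (36 - 9*(-1)) = -228*R + (36 + 9) = -228*R + 45 = 45 - 228*R)
L(N) = 10 - N/9 (L(N) = (100 - ((7 - 1*(-3)) + N))/9 = (100 - ((7 + 3) + N))/9 = (100 - (10 + N))/9 = (100 + (-10 - N))/9 = (90 - N)/9 = 10 - N/9)
G(258, 340) + L(-313) = (45 - 228*340) + (10 - ⅑*(-313)) = (45 - 77520) + (10 + 313/9) = -77475 + 403/9 = -696872/9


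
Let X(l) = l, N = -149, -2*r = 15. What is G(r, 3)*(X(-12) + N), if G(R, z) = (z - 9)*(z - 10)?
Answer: -6762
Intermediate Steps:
r = -15/2 (r = -½*15 = -15/2 ≈ -7.5000)
G(R, z) = (-10 + z)*(-9 + z) (G(R, z) = (-9 + z)*(-10 + z) = (-10 + z)*(-9 + z))
G(r, 3)*(X(-12) + N) = (90 + 3² - 19*3)*(-12 - 149) = (90 + 9 - 57)*(-161) = 42*(-161) = -6762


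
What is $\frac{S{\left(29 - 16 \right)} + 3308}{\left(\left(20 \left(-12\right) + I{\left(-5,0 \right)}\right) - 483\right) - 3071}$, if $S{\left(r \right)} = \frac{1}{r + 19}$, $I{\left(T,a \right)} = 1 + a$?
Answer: $- \frac{105857}{121376} \approx -0.87214$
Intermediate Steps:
$S{\left(r \right)} = \frac{1}{19 + r}$
$\frac{S{\left(29 - 16 \right)} + 3308}{\left(\left(20 \left(-12\right) + I{\left(-5,0 \right)}\right) - 483\right) - 3071} = \frac{\frac{1}{19 + \left(29 - 16\right)} + 3308}{\left(\left(20 \left(-12\right) + \left(1 + 0\right)\right) - 483\right) - 3071} = \frac{\frac{1}{19 + \left(29 - 16\right)} + 3308}{\left(\left(-240 + 1\right) - 483\right) - 3071} = \frac{\frac{1}{19 + 13} + 3308}{\left(-239 - 483\right) - 3071} = \frac{\frac{1}{32} + 3308}{-722 - 3071} = \frac{\frac{1}{32} + 3308}{-3793} = \frac{105857}{32} \left(- \frac{1}{3793}\right) = - \frac{105857}{121376}$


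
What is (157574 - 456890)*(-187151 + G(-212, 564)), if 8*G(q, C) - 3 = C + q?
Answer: 112008013137/2 ≈ 5.6004e+10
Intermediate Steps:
G(q, C) = 3/8 + C/8 + q/8 (G(q, C) = 3/8 + (C + q)/8 = 3/8 + (C/8 + q/8) = 3/8 + C/8 + q/8)
(157574 - 456890)*(-187151 + G(-212, 564)) = (157574 - 456890)*(-187151 + (3/8 + (⅛)*564 + (⅛)*(-212))) = -299316*(-187151 + (3/8 + 141/2 - 53/2)) = -299316*(-187151 + 355/8) = -299316*(-1496853/8) = 112008013137/2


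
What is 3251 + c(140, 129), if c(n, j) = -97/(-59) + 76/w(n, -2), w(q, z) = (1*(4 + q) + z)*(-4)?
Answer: 27249531/8378 ≈ 3252.5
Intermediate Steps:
w(q, z) = -16 - 4*q - 4*z (w(q, z) = ((4 + q) + z)*(-4) = (4 + q + z)*(-4) = -16 - 4*q - 4*z)
c(n, j) = 97/59 + 76/(-8 - 4*n) (c(n, j) = -97/(-59) + 76/(-16 - 4*n - 4*(-2)) = -97*(-1/59) + 76/(-16 - 4*n + 8) = 97/59 + 76/(-8 - 4*n))
3251 + c(140, 129) = 3251 + (-927 + 97*140)/(59*(2 + 140)) = 3251 + (1/59)*(-927 + 13580)/142 = 3251 + (1/59)*(1/142)*12653 = 3251 + 12653/8378 = 27249531/8378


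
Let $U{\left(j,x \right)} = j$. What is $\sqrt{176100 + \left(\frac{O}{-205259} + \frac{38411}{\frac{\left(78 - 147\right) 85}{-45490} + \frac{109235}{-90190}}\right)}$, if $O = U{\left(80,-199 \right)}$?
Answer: $\frac{13 \sqrt{69106585919422805056002931258}}{9113778341722} \approx 374.98$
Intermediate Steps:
$O = 80$
$\sqrt{176100 + \left(\frac{O}{-205259} + \frac{38411}{\frac{\left(78 - 147\right) 85}{-45490} + \frac{109235}{-90190}}\right)} = \sqrt{176100 + \left(\frac{80}{-205259} + \frac{38411}{\frac{\left(78 - 147\right) 85}{-45490} + \frac{109235}{-90190}}\right)} = \sqrt{176100 + \left(80 \left(- \frac{1}{205259}\right) + \frac{38411}{\left(-69\right) 85 \left(- \frac{1}{45490}\right) + 109235 \left(- \frac{1}{90190}\right)}\right)} = \sqrt{176100 + \left(- \frac{80}{205259} + \frac{38411}{\left(-5865\right) \left(- \frac{1}{45490}\right) - \frac{21847}{18038}}\right)} = \sqrt{176100 + \left(- \frac{80}{205259} + \frac{38411}{\frac{1173}{9098} - \frac{21847}{18038}}\right)} = \sqrt{176100 + \left(- \frac{80}{205259} + \frac{38411}{- \frac{44401358}{41027431}}\right)} = \sqrt{176100 + \left(- \frac{80}{205259} + 38411 \left(- \frac{41027431}{44401358}\right)\right)} = \sqrt{176100 - \frac{323468616545918159}{9113778341722}} = \sqrt{\frac{1281467749431326041}{9113778341722}} = \frac{13 \sqrt{69106585919422805056002931258}}{9113778341722}$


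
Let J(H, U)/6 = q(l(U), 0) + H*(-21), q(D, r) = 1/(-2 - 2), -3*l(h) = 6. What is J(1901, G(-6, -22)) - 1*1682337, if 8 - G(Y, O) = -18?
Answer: -3843729/2 ≈ -1.9219e+6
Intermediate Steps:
l(h) = -2 (l(h) = -⅓*6 = -2)
q(D, r) = -¼ (q(D, r) = 1/(-4) = -¼)
G(Y, O) = 26 (G(Y, O) = 8 - 1*(-18) = 8 + 18 = 26)
J(H, U) = -3/2 - 126*H (J(H, U) = 6*(-¼ + H*(-21)) = 6*(-¼ - 21*H) = -3/2 - 126*H)
J(1901, G(-6, -22)) - 1*1682337 = (-3/2 - 126*1901) - 1*1682337 = (-3/2 - 239526) - 1682337 = -479055/2 - 1682337 = -3843729/2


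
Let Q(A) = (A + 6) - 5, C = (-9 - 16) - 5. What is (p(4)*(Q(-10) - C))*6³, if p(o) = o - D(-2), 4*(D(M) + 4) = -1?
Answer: 37422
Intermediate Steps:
C = -30 (C = -25 - 5 = -30)
Q(A) = 1 + A (Q(A) = (6 + A) - 5 = 1 + A)
D(M) = -17/4 (D(M) = -4 + (¼)*(-1) = -4 - ¼ = -17/4)
p(o) = 17/4 + o (p(o) = o - 1*(-17/4) = o + 17/4 = 17/4 + o)
(p(4)*(Q(-10) - C))*6³ = ((17/4 + 4)*((1 - 10) - 1*(-30)))*6³ = (33*(-9 + 30)/4)*216 = ((33/4)*21)*216 = (693/4)*216 = 37422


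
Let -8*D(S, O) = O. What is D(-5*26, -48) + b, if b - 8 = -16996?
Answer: -16982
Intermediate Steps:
b = -16988 (b = 8 - 16996 = -16988)
D(S, O) = -O/8
D(-5*26, -48) + b = -⅛*(-48) - 16988 = 6 - 16988 = -16982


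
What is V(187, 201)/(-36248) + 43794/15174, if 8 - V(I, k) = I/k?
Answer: 5908423427/2047323288 ≈ 2.8859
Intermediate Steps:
V(I, k) = 8 - I/k
V(187, 201)/(-36248) + 43794/15174 = (8 - 1*187/201)/(-36248) + 43794/15174 = (8 - 1*187*1/201)*(-1/36248) + 43794*(1/15174) = (8 - 187/201)*(-1/36248) + 811/281 = (1421/201)*(-1/36248) + 811/281 = -1421/7285848 + 811/281 = 5908423427/2047323288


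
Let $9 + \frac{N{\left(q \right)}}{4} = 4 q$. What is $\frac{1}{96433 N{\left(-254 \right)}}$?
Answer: $- \frac{1}{395375300} \approx -2.5292 \cdot 10^{-9}$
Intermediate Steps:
$N{\left(q \right)} = -36 + 16 q$ ($N{\left(q \right)} = -36 + 4 \cdot 4 q = -36 + 16 q$)
$\frac{1}{96433 N{\left(-254 \right)}} = \frac{1}{96433 \left(-36 + 16 \left(-254\right)\right)} = \frac{1}{96433 \left(-36 - 4064\right)} = \frac{1}{96433 \left(-4100\right)} = \frac{1}{96433} \left(- \frac{1}{4100}\right) = - \frac{1}{395375300}$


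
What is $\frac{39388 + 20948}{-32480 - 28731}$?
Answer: $- \frac{60336}{61211} \approx -0.98571$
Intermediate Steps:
$\frac{39388 + 20948}{-32480 - 28731} = \frac{60336}{-61211} = 60336 \left(- \frac{1}{61211}\right) = - \frac{60336}{61211}$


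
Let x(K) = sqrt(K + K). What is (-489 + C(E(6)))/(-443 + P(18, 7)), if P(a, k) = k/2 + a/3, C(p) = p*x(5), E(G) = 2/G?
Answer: 326/289 - 2*sqrt(10)/2601 ≈ 1.1256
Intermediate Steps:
x(K) = sqrt(2)*sqrt(K) (x(K) = sqrt(2*K) = sqrt(2)*sqrt(K))
C(p) = p*sqrt(10) (C(p) = p*(sqrt(2)*sqrt(5)) = p*sqrt(10))
P(a, k) = k/2 + a/3 (P(a, k) = k*(1/2) + a*(1/3) = k/2 + a/3)
(-489 + C(E(6)))/(-443 + P(18, 7)) = (-489 + (2/6)*sqrt(10))/(-443 + ((1/2)*7 + (1/3)*18)) = (-489 + (2*(1/6))*sqrt(10))/(-443 + (7/2 + 6)) = (-489 + sqrt(10)/3)/(-443 + 19/2) = (-489 + sqrt(10)/3)/(-867/2) = (-489 + sqrt(10)/3)*(-2/867) = 326/289 - 2*sqrt(10)/2601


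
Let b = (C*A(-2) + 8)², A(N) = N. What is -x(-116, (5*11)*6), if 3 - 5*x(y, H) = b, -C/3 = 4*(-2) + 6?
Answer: 13/5 ≈ 2.6000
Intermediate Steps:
C = 6 (C = -3*(4*(-2) + 6) = -3*(-8 + 6) = -3*(-2) = 6)
b = 16 (b = (6*(-2) + 8)² = (-12 + 8)² = (-4)² = 16)
x(y, H) = -13/5 (x(y, H) = ⅗ - ⅕*16 = ⅗ - 16/5 = -13/5)
-x(-116, (5*11)*6) = -1*(-13/5) = 13/5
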